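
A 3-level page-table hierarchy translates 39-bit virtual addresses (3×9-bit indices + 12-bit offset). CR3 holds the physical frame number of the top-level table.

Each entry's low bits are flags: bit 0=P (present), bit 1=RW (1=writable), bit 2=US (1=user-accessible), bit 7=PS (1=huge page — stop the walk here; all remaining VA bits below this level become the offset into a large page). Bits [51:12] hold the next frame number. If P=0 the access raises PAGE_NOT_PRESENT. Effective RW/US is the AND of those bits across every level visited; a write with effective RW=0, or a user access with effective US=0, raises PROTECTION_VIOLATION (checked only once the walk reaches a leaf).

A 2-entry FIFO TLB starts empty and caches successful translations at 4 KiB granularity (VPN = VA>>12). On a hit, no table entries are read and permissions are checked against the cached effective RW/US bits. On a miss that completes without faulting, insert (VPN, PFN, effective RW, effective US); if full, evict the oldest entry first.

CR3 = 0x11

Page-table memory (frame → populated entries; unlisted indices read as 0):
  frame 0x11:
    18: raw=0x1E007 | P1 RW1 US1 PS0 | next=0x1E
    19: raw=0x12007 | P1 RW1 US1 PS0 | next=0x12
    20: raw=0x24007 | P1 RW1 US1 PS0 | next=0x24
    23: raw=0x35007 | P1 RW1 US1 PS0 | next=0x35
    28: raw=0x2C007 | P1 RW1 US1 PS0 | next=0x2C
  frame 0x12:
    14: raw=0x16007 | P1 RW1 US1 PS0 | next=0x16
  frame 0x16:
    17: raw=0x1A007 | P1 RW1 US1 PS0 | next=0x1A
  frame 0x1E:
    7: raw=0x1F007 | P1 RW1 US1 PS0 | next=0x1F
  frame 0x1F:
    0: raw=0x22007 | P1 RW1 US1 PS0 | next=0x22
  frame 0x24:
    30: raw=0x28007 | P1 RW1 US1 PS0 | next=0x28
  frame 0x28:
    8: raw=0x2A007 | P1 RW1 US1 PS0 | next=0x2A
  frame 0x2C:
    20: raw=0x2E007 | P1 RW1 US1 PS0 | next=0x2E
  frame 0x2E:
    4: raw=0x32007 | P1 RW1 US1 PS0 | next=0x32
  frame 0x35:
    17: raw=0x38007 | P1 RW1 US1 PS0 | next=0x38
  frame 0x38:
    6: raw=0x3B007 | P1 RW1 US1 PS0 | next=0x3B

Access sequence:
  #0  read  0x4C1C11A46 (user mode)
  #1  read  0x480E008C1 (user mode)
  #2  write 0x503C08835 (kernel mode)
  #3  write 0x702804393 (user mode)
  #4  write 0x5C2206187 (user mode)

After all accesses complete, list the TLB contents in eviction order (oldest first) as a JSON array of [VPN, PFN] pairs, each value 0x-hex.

Per-access translation:
#0 VA=0x4C1C11A46 (r,user):
  [0] read 0x11 idx=19: raw=0x12007 flags P=1 W=1 U=1 S=0
  [1] read 0x12 idx=14: raw=0x16007 flags P=1 W=1 U=1 S=0
  [2] read 0x16 idx=17: raw=0x1A007 flags P=1 W=1 U=1 S=0
  → PA=0x1AA46  (3 entries read)
#1 VA=0x480E008C1 (r,user):
  [0] read 0x11 idx=18: raw=0x1E007 flags P=1 W=1 U=1 S=0
  [1] read 0x1E idx=7: raw=0x1F007 flags P=1 W=1 U=1 S=0
  [2] read 0x1F idx=0: raw=0x22007 flags P=1 W=1 U=1 S=0
  → PA=0x228C1  (3 entries read)
#2 VA=0x503C08835 (w,kernel):
  [0] read 0x11 idx=20: raw=0x24007 flags P=1 W=1 U=1 S=0
  [1] read 0x24 idx=30: raw=0x28007 flags P=1 W=1 U=1 S=0
  [2] read 0x28 idx=8: raw=0x2A007 flags P=1 W=1 U=1 S=0
  → PA=0x2A835  (3 entries read)
#3 VA=0x702804393 (w,user):
  [0] read 0x11 idx=28: raw=0x2C007 flags P=1 W=1 U=1 S=0
  [1] read 0x2C idx=20: raw=0x2E007 flags P=1 W=1 U=1 S=0
  [2] read 0x2E idx=4: raw=0x32007 flags P=1 W=1 U=1 S=0
  → PA=0x32393  (3 entries read)
#4 VA=0x5C2206187 (w,user):
  [0] read 0x11 idx=23: raw=0x35007 flags P=1 W=1 U=1 S=0
  [1] read 0x35 idx=17: raw=0x38007 flags P=1 W=1 U=1 S=0
  [2] read 0x38 idx=6: raw=0x3B007 flags P=1 W=1 U=1 S=0
  → PA=0x3B187  (3 entries read)

TLB: [["0x702804", "0x32"], ["0x5C2206", "0x3B"]]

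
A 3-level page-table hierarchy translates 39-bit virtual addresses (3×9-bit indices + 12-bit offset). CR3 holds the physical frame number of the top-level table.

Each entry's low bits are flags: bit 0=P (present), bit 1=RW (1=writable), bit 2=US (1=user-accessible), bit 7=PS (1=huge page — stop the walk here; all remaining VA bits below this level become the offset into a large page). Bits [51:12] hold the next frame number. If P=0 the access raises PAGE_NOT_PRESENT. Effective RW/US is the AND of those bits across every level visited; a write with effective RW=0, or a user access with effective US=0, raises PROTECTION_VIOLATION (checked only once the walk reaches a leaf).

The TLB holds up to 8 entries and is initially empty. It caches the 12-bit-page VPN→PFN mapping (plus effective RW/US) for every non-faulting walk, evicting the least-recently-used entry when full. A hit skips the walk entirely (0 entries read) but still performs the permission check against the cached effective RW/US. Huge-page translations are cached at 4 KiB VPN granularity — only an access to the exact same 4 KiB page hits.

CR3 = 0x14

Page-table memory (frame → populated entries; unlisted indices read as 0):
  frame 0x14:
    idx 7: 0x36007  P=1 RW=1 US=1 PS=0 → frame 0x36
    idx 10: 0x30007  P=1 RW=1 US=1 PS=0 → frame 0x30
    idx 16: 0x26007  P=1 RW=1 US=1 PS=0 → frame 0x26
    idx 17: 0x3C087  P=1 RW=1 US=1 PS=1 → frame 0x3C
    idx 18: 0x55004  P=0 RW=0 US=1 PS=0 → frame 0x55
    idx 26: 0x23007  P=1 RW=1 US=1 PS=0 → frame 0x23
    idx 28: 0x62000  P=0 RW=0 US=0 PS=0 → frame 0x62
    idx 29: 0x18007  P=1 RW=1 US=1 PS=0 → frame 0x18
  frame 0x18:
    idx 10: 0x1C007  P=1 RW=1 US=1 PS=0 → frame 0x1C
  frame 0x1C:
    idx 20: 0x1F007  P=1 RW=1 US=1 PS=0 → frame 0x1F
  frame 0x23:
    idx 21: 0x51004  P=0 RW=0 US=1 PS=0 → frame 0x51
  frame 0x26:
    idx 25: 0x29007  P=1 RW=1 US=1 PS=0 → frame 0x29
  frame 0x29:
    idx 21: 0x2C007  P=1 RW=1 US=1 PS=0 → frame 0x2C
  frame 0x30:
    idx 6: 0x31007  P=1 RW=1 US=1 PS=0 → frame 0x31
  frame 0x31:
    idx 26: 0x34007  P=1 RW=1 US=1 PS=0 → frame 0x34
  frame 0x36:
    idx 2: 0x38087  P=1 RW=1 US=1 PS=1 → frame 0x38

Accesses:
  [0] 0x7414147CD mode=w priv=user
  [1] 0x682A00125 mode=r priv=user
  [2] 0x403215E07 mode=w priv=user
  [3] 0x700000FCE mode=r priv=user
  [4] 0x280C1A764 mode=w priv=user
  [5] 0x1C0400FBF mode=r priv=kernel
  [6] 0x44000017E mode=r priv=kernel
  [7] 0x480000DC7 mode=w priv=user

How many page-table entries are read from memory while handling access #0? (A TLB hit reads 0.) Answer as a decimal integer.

Walk each access:
#0 VA=0x7414147CD (w,user):
  L0: frame=0x14 idx=29 entry=0x18007 [P=1 RW=1 US=1 PS=0]
  L1: frame=0x18 idx=10 entry=0x1C007 [P=1 RW=1 US=1 PS=0]
  L2: frame=0x1C idx=20 entry=0x1F007 [P=1 RW=1 US=1 PS=0]
  ⇒ phys 0x1F7CD  [3 reads]
#1 VA=0x682A00125 (r,user):
  L0: frame=0x14 idx=26 entry=0x23007 [P=1 RW=1 US=1 PS=0]
  L1: frame=0x23 idx=21 entry=0x51004 [P=0 RW=0 US=1 PS=0]
  ⇒ fault: PAGE_NOT_PRESENT  — 2 lookups
#2 VA=0x403215E07 (w,user):
  L0: frame=0x14 idx=16 entry=0x26007 [P=1 RW=1 US=1 PS=0]
  L1: frame=0x26 idx=25 entry=0x29007 [P=1 RW=1 US=1 PS=0]
  L2: frame=0x29 idx=21 entry=0x2C007 [P=1 RW=1 US=1 PS=0]
  ⇒ phys 0x2CE07  [3 reads]
#3 VA=0x700000FCE (r,user):
  L0: frame=0x14 idx=28 entry=0x62000 [P=0 RW=0 US=0 PS=0]
  ⇒ fault: PAGE_NOT_PRESENT  — 1 lookups
#4 VA=0x280C1A764 (w,user):
  L0: frame=0x14 idx=10 entry=0x30007 [P=1 RW=1 US=1 PS=0]
  L1: frame=0x30 idx=6 entry=0x31007 [P=1 RW=1 US=1 PS=0]
  L2: frame=0x31 idx=26 entry=0x34007 [P=1 RW=1 US=1 PS=0]
  ⇒ phys 0x34764  [3 reads]
#5 VA=0x1C0400FBF (r,kernel):
  L0: frame=0x14 idx=7 entry=0x36007 [P=1 RW=1 US=1 PS=0]
  L1: frame=0x36 idx=2 entry=0x38087 [P=1 RW=1 US=1 PS=1]
  ⇒ phys 0x38FBF (huge @L1)  [2 reads]
#6 VA=0x44000017E (r,kernel):
  L0: frame=0x14 idx=17 entry=0x3C087 [P=1 RW=1 US=1 PS=1]
  ⇒ phys 0x3C17E (huge @L0)  [1 reads]
#7 VA=0x480000DC7 (w,user):
  L0: frame=0x14 idx=18 entry=0x55004 [P=0 RW=0 US=1 PS=0]
  ⇒ fault: PAGE_NOT_PRESENT  — 1 lookups

Entries read for #0: 3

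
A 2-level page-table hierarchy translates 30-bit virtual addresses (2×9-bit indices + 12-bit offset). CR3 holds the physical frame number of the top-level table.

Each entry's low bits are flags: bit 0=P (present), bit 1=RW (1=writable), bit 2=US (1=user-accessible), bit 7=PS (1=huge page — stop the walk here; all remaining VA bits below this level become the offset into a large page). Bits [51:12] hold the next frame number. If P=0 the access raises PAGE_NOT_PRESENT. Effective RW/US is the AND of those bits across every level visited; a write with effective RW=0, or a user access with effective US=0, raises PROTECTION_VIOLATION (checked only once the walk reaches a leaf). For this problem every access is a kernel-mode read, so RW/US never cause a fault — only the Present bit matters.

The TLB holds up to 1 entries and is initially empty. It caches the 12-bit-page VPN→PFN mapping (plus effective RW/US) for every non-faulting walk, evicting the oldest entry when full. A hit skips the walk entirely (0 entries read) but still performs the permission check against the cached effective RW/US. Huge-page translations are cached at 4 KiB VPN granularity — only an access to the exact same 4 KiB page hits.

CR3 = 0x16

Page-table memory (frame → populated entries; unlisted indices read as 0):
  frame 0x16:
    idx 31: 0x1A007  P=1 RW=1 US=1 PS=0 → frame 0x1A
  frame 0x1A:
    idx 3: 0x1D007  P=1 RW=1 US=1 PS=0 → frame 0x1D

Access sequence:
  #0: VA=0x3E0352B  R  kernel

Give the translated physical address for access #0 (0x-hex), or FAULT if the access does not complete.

Per-access translation:
#0 VA=0x3E0352B (r,kernel):
  [0] read 0x16 idx=31: raw=0x1A007 flags P=1 W=1 U=1 S=0
  [1] read 0x1A idx=3: raw=0x1D007 flags P=1 W=1 U=1 S=0
  → PA=0x1D52B  (2 entries read)

Access #0 PA: 0x1D52B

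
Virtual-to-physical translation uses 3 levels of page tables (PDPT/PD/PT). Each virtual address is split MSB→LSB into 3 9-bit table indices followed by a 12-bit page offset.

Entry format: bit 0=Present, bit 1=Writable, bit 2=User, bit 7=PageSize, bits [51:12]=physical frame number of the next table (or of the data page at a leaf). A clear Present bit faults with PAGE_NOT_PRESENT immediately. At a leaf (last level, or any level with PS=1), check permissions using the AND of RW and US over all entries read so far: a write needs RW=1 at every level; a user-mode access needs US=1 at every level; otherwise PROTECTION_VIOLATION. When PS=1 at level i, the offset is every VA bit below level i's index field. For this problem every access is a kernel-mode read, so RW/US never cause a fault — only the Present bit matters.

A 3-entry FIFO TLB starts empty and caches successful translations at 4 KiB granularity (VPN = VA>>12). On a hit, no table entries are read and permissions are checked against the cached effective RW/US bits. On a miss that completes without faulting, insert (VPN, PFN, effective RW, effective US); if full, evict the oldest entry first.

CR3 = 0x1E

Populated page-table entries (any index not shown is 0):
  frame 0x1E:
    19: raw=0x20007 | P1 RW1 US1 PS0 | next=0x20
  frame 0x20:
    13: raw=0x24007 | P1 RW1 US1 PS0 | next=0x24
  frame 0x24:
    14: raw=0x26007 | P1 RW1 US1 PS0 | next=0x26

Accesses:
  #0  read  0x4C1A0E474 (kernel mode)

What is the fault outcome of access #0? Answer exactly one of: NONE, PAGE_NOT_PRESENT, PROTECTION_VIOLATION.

Trace:
#0 VA=0x4C1A0E474 (r,kernel):
  [0] read 0x1E idx=19: raw=0x20007 flags P=1 W=1 U=1 S=0
  [1] read 0x20 idx=13: raw=0x24007 flags P=1 W=1 U=1 S=0
  [2] read 0x24 idx=14: raw=0x26007 flags P=1 W=1 U=1 S=0
  ✓ 0x26474  — 3 lookups

Access #0 fault: NONE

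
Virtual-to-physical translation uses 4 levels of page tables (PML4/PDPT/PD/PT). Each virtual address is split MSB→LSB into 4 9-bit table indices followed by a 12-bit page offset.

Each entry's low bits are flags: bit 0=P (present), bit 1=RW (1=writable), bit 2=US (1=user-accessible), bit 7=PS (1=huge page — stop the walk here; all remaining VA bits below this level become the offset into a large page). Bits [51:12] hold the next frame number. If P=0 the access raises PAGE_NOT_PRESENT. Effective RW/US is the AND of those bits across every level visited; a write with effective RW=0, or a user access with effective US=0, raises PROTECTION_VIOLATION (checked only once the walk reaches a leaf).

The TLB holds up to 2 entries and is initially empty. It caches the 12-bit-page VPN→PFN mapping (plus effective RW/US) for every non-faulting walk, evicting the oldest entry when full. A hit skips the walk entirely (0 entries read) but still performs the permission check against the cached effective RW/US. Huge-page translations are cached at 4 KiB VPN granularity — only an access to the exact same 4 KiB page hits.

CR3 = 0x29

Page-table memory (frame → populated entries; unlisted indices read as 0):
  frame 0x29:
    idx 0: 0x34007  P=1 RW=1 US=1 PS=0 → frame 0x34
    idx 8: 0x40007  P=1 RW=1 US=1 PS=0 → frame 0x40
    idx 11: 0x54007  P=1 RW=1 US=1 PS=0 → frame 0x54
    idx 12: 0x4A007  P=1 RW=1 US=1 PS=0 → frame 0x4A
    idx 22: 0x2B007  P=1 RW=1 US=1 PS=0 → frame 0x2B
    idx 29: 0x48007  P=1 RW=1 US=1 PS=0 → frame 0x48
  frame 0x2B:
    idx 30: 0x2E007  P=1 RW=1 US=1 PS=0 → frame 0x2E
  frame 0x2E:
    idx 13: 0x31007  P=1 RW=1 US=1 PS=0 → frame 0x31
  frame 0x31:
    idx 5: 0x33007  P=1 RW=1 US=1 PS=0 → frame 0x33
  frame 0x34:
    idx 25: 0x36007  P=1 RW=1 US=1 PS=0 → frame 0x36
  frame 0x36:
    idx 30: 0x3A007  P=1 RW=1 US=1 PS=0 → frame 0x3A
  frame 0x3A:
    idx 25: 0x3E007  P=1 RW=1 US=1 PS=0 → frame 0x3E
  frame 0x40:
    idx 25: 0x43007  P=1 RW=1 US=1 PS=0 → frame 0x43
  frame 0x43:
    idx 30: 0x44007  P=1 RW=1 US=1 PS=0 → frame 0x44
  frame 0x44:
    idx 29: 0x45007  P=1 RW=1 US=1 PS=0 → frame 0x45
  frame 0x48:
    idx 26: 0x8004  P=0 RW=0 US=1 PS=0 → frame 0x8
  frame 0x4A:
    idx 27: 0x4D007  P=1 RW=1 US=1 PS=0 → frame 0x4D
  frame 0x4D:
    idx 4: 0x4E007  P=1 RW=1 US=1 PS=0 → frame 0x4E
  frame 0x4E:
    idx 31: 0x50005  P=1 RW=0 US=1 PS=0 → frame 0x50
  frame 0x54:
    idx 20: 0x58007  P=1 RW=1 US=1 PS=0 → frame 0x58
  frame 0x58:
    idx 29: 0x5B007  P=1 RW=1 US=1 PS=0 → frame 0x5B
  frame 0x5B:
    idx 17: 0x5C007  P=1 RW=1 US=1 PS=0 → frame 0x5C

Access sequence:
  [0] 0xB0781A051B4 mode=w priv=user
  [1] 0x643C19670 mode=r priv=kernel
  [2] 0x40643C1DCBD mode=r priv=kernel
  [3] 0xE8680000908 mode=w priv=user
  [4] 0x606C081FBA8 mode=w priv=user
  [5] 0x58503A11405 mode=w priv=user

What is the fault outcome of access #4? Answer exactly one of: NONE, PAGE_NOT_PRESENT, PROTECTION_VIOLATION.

Trace:
#0 VA=0xB0781A051B4 (w,user):
  lvl0: tbl 0x29, slot 22 ⇒ 0x2B007 (P1/RW1/US1/PS0)
  lvl1: tbl 0x2B, slot 30 ⇒ 0x2E007 (P1/RW1/US1/PS0)
  lvl2: tbl 0x2E, slot 13 ⇒ 0x31007 (P1/RW1/US1/PS0)
  lvl3: tbl 0x31, slot 5 ⇒ 0x33007 (P1/RW1/US1/PS0)
  → PA=0x331B4  (4 entries read)
#1 VA=0x643C19670 (r,kernel):
  lvl0: tbl 0x29, slot 0 ⇒ 0x34007 (P1/RW1/US1/PS0)
  lvl1: tbl 0x34, slot 25 ⇒ 0x36007 (P1/RW1/US1/PS0)
  lvl2: tbl 0x36, slot 30 ⇒ 0x3A007 (P1/RW1/US1/PS0)
  lvl3: tbl 0x3A, slot 25 ⇒ 0x3E007 (P1/RW1/US1/PS0)
  → PA=0x3E670  (4 entries read)
#2 VA=0x40643C1DCBD (r,kernel):
  lvl0: tbl 0x29, slot 8 ⇒ 0x40007 (P1/RW1/US1/PS0)
  lvl1: tbl 0x40, slot 25 ⇒ 0x43007 (P1/RW1/US1/PS0)
  lvl2: tbl 0x43, slot 30 ⇒ 0x44007 (P1/RW1/US1/PS0)
  lvl3: tbl 0x44, slot 29 ⇒ 0x45007 (P1/RW1/US1/PS0)
  → PA=0x45CBD  (4 entries read)
#3 VA=0xE8680000908 (w,user):
  lvl0: tbl 0x29, slot 29 ⇒ 0x48007 (P1/RW1/US1/PS0)
  lvl1: tbl 0x48, slot 26 ⇒ 0x8004 (P0/RW0/US1/PS0)
  → PAGE_NOT_PRESENT  (2 entries read)
#4 VA=0x606C081FBA8 (w,user):
  lvl0: tbl 0x29, slot 12 ⇒ 0x4A007 (P1/RW1/US1/PS0)
  lvl1: tbl 0x4A, slot 27 ⇒ 0x4D007 (P1/RW1/US1/PS0)
  lvl2: tbl 0x4D, slot 4 ⇒ 0x4E007 (P1/RW1/US1/PS0)
  lvl3: tbl 0x4E, slot 31 ⇒ 0x50005 (P1/RW0/US1/PS0)
  → PROTECTION_VIOLATION  (4 entries read)
#5 VA=0x58503A11405 (w,user):
  lvl0: tbl 0x29, slot 11 ⇒ 0x54007 (P1/RW1/US1/PS0)
  lvl1: tbl 0x54, slot 20 ⇒ 0x58007 (P1/RW1/US1/PS0)
  lvl2: tbl 0x58, slot 29 ⇒ 0x5B007 (P1/RW1/US1/PS0)
  lvl3: tbl 0x5B, slot 17 ⇒ 0x5C007 (P1/RW1/US1/PS0)
  → PA=0x5C405  (4 entries read)

Access #4 fault: PROTECTION_VIOLATION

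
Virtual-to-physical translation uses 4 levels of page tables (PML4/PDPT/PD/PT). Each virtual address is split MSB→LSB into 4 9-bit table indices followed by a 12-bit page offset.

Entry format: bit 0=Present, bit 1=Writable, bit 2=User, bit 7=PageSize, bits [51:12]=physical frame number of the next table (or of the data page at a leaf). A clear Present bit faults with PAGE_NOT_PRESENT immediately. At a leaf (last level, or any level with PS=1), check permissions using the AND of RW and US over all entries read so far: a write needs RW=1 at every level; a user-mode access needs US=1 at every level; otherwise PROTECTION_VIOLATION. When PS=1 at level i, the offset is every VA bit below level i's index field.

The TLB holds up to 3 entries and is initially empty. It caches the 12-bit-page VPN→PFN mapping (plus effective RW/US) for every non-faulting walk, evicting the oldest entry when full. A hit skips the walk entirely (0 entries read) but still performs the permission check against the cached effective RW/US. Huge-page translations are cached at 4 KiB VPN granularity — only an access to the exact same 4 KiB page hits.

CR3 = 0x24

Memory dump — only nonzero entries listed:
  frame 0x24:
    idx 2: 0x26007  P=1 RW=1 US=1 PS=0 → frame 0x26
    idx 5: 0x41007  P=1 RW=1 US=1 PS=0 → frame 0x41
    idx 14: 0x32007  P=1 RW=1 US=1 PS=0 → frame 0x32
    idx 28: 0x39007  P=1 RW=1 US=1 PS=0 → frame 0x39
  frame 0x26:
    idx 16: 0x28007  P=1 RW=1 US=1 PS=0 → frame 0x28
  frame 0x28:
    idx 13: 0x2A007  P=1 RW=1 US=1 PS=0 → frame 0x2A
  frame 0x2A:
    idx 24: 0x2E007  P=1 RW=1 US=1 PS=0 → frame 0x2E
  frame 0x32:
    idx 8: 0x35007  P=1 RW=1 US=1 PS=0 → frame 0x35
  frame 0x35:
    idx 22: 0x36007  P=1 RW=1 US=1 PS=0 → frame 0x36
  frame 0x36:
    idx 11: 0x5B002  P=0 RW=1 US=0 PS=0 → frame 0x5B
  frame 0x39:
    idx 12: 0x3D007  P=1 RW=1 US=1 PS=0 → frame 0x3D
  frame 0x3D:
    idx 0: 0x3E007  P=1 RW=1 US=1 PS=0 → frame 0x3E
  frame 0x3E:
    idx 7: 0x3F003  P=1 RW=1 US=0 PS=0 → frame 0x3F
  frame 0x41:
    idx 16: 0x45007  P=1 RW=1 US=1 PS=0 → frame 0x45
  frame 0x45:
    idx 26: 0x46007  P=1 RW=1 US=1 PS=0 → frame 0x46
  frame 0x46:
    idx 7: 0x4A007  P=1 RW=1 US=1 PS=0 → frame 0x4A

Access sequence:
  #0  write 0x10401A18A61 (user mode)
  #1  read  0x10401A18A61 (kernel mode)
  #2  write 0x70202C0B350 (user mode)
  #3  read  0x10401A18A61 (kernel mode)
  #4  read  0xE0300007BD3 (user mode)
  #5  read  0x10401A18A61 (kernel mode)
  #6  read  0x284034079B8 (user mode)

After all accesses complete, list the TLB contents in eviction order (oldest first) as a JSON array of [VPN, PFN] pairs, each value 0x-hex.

Trace:
#0 VA=0x10401A18A61 (w,user):
  L0: frame=0x24 idx=2 entry=0x26007 [P=1 RW=1 US=1 PS=0]
  L1: frame=0x26 idx=16 entry=0x28007 [P=1 RW=1 US=1 PS=0]
  L2: frame=0x28 idx=13 entry=0x2A007 [P=1 RW=1 US=1 PS=0]
  L3: frame=0x2A idx=24 entry=0x2E007 [P=1 RW=1 US=1 PS=0]
  → PA=0x2EA61  (4 entries read)
#1 VA=0x10401A18A61 (r,kernel):
  TLB hit vpn=0x10401A18 → PA=0x2EA61
#2 VA=0x70202C0B350 (w,user):
  L0: frame=0x24 idx=14 entry=0x32007 [P=1 RW=1 US=1 PS=0]
  L1: frame=0x32 idx=8 entry=0x35007 [P=1 RW=1 US=1 PS=0]
  L2: frame=0x35 idx=22 entry=0x36007 [P=1 RW=1 US=1 PS=0]
  L3: frame=0x36 idx=11 entry=0x5B002 [P=0 RW=1 US=0 PS=0]
  → PAGE_NOT_PRESENT  (4 entries read)
#3 VA=0x10401A18A61 (r,kernel):
  TLB hit vpn=0x10401A18 → PA=0x2EA61
#4 VA=0xE0300007BD3 (r,user):
  L0: frame=0x24 idx=28 entry=0x39007 [P=1 RW=1 US=1 PS=0]
  L1: frame=0x39 idx=12 entry=0x3D007 [P=1 RW=1 US=1 PS=0]
  L2: frame=0x3D idx=0 entry=0x3E007 [P=1 RW=1 US=1 PS=0]
  L3: frame=0x3E idx=7 entry=0x3F003 [P=1 RW=1 US=0 PS=0]
  → PROTECTION_VIOLATION  (4 entries read)
#5 VA=0x10401A18A61 (r,kernel):
  TLB hit vpn=0x10401A18 → PA=0x2EA61
#6 VA=0x284034079B8 (r,user):
  L0: frame=0x24 idx=5 entry=0x41007 [P=1 RW=1 US=1 PS=0]
  L1: frame=0x41 idx=16 entry=0x45007 [P=1 RW=1 US=1 PS=0]
  L2: frame=0x45 idx=26 entry=0x46007 [P=1 RW=1 US=1 PS=0]
  L3: frame=0x46 idx=7 entry=0x4A007 [P=1 RW=1 US=1 PS=0]
  → PA=0x4A9B8  (4 entries read)

TLB: [["0x10401A18", "0x2E"], ["0x28403407", "0x4A"]]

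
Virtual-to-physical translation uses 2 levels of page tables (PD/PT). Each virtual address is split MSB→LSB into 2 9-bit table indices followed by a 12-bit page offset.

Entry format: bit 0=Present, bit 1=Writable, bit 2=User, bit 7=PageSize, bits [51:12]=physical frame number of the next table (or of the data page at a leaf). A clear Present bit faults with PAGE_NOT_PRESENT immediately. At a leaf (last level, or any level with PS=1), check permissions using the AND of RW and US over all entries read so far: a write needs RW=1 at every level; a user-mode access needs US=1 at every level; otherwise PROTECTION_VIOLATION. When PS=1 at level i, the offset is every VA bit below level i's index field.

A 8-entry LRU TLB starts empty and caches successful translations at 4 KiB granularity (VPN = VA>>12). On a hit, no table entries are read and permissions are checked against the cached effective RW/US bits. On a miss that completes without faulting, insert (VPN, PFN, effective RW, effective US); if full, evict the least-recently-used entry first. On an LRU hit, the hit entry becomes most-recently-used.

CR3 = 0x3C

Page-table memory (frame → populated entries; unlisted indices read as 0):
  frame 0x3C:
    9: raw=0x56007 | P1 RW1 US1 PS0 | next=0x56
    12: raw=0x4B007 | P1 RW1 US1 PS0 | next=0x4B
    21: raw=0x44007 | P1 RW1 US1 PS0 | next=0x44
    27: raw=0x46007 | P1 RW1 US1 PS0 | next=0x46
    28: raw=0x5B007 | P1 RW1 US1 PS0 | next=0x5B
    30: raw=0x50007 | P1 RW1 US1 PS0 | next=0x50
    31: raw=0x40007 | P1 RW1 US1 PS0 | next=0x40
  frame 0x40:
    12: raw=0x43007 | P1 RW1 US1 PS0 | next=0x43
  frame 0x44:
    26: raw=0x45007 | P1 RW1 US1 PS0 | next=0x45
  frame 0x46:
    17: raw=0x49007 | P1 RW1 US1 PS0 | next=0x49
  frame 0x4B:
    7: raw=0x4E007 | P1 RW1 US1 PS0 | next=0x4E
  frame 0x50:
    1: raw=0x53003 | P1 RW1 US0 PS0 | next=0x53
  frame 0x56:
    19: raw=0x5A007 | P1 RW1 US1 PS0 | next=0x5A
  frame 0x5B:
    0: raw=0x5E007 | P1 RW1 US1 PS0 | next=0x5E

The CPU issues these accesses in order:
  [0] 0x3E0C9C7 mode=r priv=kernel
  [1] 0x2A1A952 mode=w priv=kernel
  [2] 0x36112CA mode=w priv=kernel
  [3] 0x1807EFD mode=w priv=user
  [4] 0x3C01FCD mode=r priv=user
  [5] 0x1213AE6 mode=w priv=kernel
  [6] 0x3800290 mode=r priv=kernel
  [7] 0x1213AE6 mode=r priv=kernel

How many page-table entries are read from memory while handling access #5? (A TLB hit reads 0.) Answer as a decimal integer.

Trace:
#0 VA=0x3E0C9C7 (r,kernel):
  L0: frame=0x3C idx=31 entry=0x40007 [P=1 RW=1 US=1 PS=0]
  L1: frame=0x40 idx=12 entry=0x43007 [P=1 RW=1 US=1 PS=0]
  ⇒ phys 0x439C7  [2 reads]
#1 VA=0x2A1A952 (w,kernel):
  L0: frame=0x3C idx=21 entry=0x44007 [P=1 RW=1 US=1 PS=0]
  L1: frame=0x44 idx=26 entry=0x45007 [P=1 RW=1 US=1 PS=0]
  ⇒ phys 0x45952  [2 reads]
#2 VA=0x36112CA (w,kernel):
  L0: frame=0x3C idx=27 entry=0x46007 [P=1 RW=1 US=1 PS=0]
  L1: frame=0x46 idx=17 entry=0x49007 [P=1 RW=1 US=1 PS=0]
  ⇒ phys 0x492CA  [2 reads]
#3 VA=0x1807EFD (w,user):
  L0: frame=0x3C idx=12 entry=0x4B007 [P=1 RW=1 US=1 PS=0]
  L1: frame=0x4B idx=7 entry=0x4E007 [P=1 RW=1 US=1 PS=0]
  ⇒ phys 0x4EEFD  [2 reads]
#4 VA=0x3C01FCD (r,user):
  L0: frame=0x3C idx=30 entry=0x50007 [P=1 RW=1 US=1 PS=0]
  L1: frame=0x50 idx=1 entry=0x53003 [P=1 RW=1 US=0 PS=0]
  ✗ PROTECTION_VIOLATION  [2 reads]
#5 VA=0x1213AE6 (w,kernel):
  L0: frame=0x3C idx=9 entry=0x56007 [P=1 RW=1 US=1 PS=0]
  L1: frame=0x56 idx=19 entry=0x5A007 [P=1 RW=1 US=1 PS=0]
  ⇒ phys 0x5AAE6  [2 reads]
#6 VA=0x3800290 (r,kernel):
  L0: frame=0x3C idx=28 entry=0x5B007 [P=1 RW=1 US=1 PS=0]
  L1: frame=0x5B idx=0 entry=0x5E007 [P=1 RW=1 US=1 PS=0]
  ⇒ phys 0x5E290  [2 reads]
#7 VA=0x1213AE6 (r,kernel):
  TLB hit vpn=0x1213 → PA=0x5AAE6

Entries read for #5: 2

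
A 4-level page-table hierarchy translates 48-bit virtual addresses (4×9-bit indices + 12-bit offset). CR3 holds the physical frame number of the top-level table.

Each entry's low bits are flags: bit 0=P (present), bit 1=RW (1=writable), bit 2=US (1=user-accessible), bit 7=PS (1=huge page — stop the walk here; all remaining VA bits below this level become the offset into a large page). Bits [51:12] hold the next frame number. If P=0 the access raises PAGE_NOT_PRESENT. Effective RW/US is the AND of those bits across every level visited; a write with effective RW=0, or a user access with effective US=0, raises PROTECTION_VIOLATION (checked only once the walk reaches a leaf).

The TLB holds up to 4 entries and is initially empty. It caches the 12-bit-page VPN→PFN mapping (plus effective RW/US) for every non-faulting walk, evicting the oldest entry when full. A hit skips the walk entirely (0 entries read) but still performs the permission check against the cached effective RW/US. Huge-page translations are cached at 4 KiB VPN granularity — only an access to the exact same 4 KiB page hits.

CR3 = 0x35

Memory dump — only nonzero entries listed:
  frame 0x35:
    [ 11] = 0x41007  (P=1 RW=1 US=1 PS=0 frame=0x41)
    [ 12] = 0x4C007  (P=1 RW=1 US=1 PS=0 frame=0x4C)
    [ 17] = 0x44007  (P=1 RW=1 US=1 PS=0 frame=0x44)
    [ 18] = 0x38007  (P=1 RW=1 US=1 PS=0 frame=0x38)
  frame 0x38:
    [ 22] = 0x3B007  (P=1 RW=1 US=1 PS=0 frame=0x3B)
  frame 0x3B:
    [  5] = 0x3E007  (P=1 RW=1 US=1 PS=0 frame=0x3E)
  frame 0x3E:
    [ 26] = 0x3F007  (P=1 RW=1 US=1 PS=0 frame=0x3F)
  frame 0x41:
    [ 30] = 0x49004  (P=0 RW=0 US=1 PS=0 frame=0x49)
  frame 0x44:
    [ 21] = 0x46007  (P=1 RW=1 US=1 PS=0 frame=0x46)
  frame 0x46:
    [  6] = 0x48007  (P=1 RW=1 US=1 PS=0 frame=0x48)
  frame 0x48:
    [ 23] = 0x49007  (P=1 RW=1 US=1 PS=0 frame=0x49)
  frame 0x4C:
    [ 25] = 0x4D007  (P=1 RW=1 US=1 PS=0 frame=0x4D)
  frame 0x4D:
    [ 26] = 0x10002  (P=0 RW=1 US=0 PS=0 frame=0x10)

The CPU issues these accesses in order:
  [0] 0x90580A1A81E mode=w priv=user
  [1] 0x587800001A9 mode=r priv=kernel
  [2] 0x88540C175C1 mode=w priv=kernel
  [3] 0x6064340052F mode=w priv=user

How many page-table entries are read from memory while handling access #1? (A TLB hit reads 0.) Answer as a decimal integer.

Per-access translation:
#0 VA=0x90580A1A81E (w,user):
  [0] read 0x35 idx=18: raw=0x38007 flags P=1 W=1 U=1 S=0
  [1] read 0x38 idx=22: raw=0x3B007 flags P=1 W=1 U=1 S=0
  [2] read 0x3B idx=5: raw=0x3E007 flags P=1 W=1 U=1 S=0
  [3] read 0x3E idx=26: raw=0x3F007 flags P=1 W=1 U=1 S=0
  ✓ 0x3F81E  — 4 lookups
#1 VA=0x587800001A9 (r,kernel):
  [0] read 0x35 idx=11: raw=0x41007 flags P=1 W=1 U=1 S=0
  [1] read 0x41 idx=30: raw=0x49004 flags P=0 W=0 U=1 S=0
  → PAGE_NOT_PRESENT  (2 entries read)
#2 VA=0x88540C175C1 (w,kernel):
  [0] read 0x35 idx=17: raw=0x44007 flags P=1 W=1 U=1 S=0
  [1] read 0x44 idx=21: raw=0x46007 flags P=1 W=1 U=1 S=0
  [2] read 0x46 idx=6: raw=0x48007 flags P=1 W=1 U=1 S=0
  [3] read 0x48 idx=23: raw=0x49007 flags P=1 W=1 U=1 S=0
  ✓ 0x495C1  — 4 lookups
#3 VA=0x6064340052F (w,user):
  [0] read 0x35 idx=12: raw=0x4C007 flags P=1 W=1 U=1 S=0
  [1] read 0x4C idx=25: raw=0x4D007 flags P=1 W=1 U=1 S=0
  [2] read 0x4D idx=26: raw=0x10002 flags P=0 W=1 U=0 S=0
  → PAGE_NOT_PRESENT  (3 entries read)

Entries read for #1: 2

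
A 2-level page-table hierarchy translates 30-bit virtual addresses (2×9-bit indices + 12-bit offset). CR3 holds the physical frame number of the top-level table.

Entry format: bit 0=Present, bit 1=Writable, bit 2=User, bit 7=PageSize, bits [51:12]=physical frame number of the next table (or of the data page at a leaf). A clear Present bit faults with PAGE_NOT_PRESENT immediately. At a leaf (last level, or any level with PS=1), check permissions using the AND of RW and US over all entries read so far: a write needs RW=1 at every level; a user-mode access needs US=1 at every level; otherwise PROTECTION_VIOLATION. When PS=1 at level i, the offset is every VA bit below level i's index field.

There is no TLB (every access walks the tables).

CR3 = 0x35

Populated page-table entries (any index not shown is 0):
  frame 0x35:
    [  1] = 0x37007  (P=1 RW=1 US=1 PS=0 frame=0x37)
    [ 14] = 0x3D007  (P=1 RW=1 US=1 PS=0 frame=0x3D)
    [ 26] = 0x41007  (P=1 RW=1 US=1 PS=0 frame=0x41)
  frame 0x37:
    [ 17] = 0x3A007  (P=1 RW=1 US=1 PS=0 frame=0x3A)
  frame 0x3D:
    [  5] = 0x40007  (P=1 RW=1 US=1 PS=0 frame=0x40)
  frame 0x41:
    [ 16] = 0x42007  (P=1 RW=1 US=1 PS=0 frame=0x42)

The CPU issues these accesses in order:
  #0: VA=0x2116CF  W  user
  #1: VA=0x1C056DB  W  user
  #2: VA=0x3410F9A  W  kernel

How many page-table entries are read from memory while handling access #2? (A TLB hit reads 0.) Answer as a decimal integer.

Per-access translation:
#0 VA=0x2116CF (w,user):
  L0 @0x35[1] → 0x37007  P=1,RW=1,US=1,PS=0
  L1 @0x37[17] → 0x3A007  P=1,RW=1,US=1,PS=0
  ⇒ phys 0x3A6CF  [2 reads]
#1 VA=0x1C056DB (w,user):
  L0 @0x35[14] → 0x3D007  P=1,RW=1,US=1,PS=0
  L1 @0x3D[5] → 0x40007  P=1,RW=1,US=1,PS=0
  ⇒ phys 0x406DB  [2 reads]
#2 VA=0x3410F9A (w,kernel):
  L0 @0x35[26] → 0x41007  P=1,RW=1,US=1,PS=0
  L1 @0x41[16] → 0x42007  P=1,RW=1,US=1,PS=0
  ⇒ phys 0x42F9A  [2 reads]

Entries read for #2: 2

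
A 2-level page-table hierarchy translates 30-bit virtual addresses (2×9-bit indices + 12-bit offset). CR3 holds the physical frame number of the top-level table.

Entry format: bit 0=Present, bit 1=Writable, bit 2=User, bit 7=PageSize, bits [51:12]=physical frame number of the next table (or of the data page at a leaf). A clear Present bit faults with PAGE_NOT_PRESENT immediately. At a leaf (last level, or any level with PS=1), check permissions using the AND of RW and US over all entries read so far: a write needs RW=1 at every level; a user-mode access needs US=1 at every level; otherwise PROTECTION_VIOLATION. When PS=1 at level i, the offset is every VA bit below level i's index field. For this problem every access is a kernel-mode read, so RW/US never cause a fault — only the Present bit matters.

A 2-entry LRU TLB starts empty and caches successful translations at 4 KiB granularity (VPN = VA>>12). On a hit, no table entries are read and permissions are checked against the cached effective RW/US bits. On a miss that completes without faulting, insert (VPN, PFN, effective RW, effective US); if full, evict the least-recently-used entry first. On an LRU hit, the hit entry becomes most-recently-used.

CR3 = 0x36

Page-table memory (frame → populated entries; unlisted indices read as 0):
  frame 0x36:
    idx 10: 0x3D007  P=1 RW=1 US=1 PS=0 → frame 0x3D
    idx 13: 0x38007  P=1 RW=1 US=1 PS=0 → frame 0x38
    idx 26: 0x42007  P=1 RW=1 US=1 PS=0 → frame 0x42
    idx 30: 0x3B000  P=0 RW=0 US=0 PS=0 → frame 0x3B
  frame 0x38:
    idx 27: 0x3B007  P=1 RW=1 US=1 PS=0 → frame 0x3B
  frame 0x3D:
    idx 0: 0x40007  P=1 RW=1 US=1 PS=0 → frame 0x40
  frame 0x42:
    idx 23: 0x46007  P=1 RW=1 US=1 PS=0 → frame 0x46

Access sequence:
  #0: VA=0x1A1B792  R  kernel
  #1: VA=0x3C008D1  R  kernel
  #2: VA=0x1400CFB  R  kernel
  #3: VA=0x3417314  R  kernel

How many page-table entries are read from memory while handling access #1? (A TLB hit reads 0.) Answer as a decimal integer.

Trace:
#0 VA=0x1A1B792 (r,kernel):
  L0: frame=0x36 idx=13 entry=0x38007 [P=1 RW=1 US=1 PS=0]
  L1: frame=0x38 idx=27 entry=0x3B007 [P=1 RW=1 US=1 PS=0]
  ⇒ phys 0x3B792  [2 reads]
#1 VA=0x3C008D1 (r,kernel):
  L0: frame=0x36 idx=30 entry=0x3B000 [P=0 RW=0 US=0 PS=0]
  → PAGE_NOT_PRESENT  (1 entries read)
#2 VA=0x1400CFB (r,kernel):
  L0: frame=0x36 idx=10 entry=0x3D007 [P=1 RW=1 US=1 PS=0]
  L1: frame=0x3D idx=0 entry=0x40007 [P=1 RW=1 US=1 PS=0]
  ⇒ phys 0x40CFB  [2 reads]
#3 VA=0x3417314 (r,kernel):
  L0: frame=0x36 idx=26 entry=0x42007 [P=1 RW=1 US=1 PS=0]
  L1: frame=0x42 idx=23 entry=0x46007 [P=1 RW=1 US=1 PS=0]
  ⇒ phys 0x46314  [2 reads]

Entries read for #1: 1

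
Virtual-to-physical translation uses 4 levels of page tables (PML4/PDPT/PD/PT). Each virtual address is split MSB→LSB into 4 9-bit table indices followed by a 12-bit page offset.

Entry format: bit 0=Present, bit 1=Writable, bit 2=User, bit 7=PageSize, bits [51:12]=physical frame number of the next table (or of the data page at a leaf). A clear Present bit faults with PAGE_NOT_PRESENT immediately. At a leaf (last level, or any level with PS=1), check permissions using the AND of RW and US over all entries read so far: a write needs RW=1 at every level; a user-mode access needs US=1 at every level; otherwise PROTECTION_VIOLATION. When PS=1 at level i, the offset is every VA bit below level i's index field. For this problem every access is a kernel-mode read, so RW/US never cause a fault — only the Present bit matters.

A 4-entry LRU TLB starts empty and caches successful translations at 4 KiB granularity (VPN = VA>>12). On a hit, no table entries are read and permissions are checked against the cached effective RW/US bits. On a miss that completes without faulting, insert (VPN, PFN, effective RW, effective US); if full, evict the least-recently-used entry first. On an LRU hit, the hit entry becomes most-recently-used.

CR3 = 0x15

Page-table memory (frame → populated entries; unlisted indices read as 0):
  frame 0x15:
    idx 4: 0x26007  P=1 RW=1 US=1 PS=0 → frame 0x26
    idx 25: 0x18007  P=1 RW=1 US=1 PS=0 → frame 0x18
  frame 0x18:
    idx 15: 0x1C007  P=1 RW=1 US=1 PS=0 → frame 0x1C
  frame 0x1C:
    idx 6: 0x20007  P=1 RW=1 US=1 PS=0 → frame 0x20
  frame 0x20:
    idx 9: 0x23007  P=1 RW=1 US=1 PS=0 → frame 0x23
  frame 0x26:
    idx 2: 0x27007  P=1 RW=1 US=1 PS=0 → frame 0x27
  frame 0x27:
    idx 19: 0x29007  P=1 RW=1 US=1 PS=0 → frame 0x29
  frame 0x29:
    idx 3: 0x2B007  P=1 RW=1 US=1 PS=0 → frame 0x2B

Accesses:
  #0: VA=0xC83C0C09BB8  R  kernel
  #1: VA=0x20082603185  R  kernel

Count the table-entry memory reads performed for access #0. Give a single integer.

Walk each access:
#0 VA=0xC83C0C09BB8 (r,kernel):
  L0: frame=0x15 idx=25 entry=0x18007 [P=1 RW=1 US=1 PS=0]
  L1: frame=0x18 idx=15 entry=0x1C007 [P=1 RW=1 US=1 PS=0]
  L2: frame=0x1C idx=6 entry=0x20007 [P=1 RW=1 US=1 PS=0]
  L3: frame=0x20 idx=9 entry=0x23007 [P=1 RW=1 US=1 PS=0]
  ⇒ phys 0x23BB8  [4 reads]
#1 VA=0x20082603185 (r,kernel):
  L0: frame=0x15 idx=4 entry=0x26007 [P=1 RW=1 US=1 PS=0]
  L1: frame=0x26 idx=2 entry=0x27007 [P=1 RW=1 US=1 PS=0]
  L2: frame=0x27 idx=19 entry=0x29007 [P=1 RW=1 US=1 PS=0]
  L3: frame=0x29 idx=3 entry=0x2B007 [P=1 RW=1 US=1 PS=0]
  ⇒ phys 0x2B185  [4 reads]

Entries read for #0: 4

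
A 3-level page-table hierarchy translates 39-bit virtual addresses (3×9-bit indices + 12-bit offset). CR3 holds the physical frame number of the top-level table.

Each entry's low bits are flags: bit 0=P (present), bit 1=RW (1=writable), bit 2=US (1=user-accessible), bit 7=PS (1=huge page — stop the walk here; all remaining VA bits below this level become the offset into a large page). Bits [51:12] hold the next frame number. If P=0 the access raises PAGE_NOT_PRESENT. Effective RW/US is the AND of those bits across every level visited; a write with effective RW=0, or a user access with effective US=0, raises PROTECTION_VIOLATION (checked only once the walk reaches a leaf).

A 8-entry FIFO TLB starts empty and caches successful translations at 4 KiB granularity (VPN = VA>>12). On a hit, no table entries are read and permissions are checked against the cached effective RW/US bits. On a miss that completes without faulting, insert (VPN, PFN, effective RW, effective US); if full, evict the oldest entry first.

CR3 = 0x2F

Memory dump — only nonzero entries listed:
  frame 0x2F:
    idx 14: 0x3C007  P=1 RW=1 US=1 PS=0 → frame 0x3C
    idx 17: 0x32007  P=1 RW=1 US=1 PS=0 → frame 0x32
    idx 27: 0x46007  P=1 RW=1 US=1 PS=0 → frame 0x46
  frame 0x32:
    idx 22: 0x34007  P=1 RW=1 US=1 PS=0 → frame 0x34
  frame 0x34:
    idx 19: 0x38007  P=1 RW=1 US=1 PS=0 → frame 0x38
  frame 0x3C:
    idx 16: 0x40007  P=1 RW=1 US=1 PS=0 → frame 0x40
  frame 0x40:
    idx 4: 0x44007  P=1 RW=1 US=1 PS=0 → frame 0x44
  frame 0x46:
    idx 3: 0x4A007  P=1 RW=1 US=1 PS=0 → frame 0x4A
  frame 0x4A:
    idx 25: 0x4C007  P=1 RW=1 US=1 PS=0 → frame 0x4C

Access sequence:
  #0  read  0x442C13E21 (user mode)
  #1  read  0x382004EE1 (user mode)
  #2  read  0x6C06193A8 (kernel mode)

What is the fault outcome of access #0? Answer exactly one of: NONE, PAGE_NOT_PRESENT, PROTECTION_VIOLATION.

Per-access translation:
#0 VA=0x442C13E21 (r,user):
  L0 @0x2F[17] → 0x32007  P=1,RW=1,US=1,PS=0
  L1 @0x32[22] → 0x34007  P=1,RW=1,US=1,PS=0
  L2 @0x34[19] → 0x38007  P=1,RW=1,US=1,PS=0
  ✓ 0x38E21  — 3 lookups
#1 VA=0x382004EE1 (r,user):
  L0 @0x2F[14] → 0x3C007  P=1,RW=1,US=1,PS=0
  L1 @0x3C[16] → 0x40007  P=1,RW=1,US=1,PS=0
  L2 @0x40[4] → 0x44007  P=1,RW=1,US=1,PS=0
  ✓ 0x44EE1  — 3 lookups
#2 VA=0x6C06193A8 (r,kernel):
  L0 @0x2F[27] → 0x46007  P=1,RW=1,US=1,PS=0
  L1 @0x46[3] → 0x4A007  P=1,RW=1,US=1,PS=0
  L2 @0x4A[25] → 0x4C007  P=1,RW=1,US=1,PS=0
  ✓ 0x4C3A8  — 3 lookups

Access #0 fault: NONE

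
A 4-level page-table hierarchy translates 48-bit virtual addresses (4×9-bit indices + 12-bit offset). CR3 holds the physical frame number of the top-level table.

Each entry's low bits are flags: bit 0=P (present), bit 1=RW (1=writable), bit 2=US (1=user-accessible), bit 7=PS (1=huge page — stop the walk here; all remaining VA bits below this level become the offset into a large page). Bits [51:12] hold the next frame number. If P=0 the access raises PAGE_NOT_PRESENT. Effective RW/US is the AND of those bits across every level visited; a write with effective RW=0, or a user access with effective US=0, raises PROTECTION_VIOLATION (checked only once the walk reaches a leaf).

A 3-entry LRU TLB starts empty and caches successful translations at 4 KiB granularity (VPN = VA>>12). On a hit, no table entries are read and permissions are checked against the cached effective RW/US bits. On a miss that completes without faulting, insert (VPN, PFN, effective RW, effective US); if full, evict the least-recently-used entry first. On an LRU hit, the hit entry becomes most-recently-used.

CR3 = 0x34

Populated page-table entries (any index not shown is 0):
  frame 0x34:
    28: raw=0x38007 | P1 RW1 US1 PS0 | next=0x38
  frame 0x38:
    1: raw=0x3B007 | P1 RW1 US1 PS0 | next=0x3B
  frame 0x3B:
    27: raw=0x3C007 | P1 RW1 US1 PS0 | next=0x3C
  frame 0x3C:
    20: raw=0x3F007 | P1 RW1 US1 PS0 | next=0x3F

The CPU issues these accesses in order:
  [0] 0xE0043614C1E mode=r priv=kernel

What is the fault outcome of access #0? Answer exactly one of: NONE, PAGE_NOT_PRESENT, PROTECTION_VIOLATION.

Trace:
#0 VA=0xE0043614C1E (r,kernel):
  [0] read 0x34 idx=28: raw=0x38007 flags P=1 W=1 U=1 S=0
  [1] read 0x38 idx=1: raw=0x3B007 flags P=1 W=1 U=1 S=0
  [2] read 0x3B idx=27: raw=0x3C007 flags P=1 W=1 U=1 S=0
  [3] read 0x3C idx=20: raw=0x3F007 flags P=1 W=1 U=1 S=0
  ⇒ phys 0x3FC1E  [4 reads]

Access #0 fault: NONE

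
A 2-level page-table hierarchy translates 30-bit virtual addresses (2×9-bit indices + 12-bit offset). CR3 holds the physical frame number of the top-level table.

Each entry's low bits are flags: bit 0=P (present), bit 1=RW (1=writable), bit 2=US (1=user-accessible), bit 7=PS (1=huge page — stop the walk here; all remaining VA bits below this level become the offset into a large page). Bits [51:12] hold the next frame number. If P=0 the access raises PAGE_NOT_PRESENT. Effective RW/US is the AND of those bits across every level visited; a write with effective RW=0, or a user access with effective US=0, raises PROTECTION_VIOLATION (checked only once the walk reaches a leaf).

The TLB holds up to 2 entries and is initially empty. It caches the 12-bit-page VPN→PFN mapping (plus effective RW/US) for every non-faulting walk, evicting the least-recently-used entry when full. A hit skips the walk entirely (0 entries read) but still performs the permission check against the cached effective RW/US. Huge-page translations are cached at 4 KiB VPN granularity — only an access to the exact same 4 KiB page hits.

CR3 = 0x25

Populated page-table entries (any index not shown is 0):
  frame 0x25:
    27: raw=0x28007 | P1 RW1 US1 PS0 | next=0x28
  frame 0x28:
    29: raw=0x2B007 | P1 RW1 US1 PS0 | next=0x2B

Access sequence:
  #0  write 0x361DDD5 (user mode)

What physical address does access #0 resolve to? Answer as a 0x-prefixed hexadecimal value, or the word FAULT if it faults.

Trace:
#0 VA=0x361DDD5 (w,user):
  lvl0: tbl 0x25, slot 27 ⇒ 0x28007 (P1/RW1/US1/PS0)
  lvl1: tbl 0x28, slot 29 ⇒ 0x2B007 (P1/RW1/US1/PS0)
  ✓ 0x2BDD5  — 2 lookups

Access #0 PA: 0x2BDD5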